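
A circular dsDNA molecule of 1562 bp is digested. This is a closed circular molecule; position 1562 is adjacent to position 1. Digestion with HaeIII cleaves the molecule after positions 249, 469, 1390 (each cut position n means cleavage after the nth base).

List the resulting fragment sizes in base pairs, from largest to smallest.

Circular molecule, 3 cuts → 3 fragments:
  469 − 249 = 220 bp
  1390 − 469 = 921 bp
  wrap: 1562 − 1390 + 249 = 421 bp
Sorted largest to smallest: 921, 421, 220 bp.

921, 421, 220 bp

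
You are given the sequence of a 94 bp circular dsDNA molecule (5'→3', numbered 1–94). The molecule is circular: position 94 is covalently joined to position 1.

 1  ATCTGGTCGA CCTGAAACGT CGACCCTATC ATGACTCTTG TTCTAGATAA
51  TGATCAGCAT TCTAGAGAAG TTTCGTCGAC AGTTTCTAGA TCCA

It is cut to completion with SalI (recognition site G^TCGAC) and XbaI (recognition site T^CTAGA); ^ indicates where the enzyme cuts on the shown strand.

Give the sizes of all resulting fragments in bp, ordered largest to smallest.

SalI sites (GTCGAC) start at positions 6, 19, 75.
SalI cuts after the first base of each site, so after positions 6, 19, 75.
XbaI sites (TCTAGA) start at positions 42, 61, 85.
XbaI cuts after the first base of each site, so after positions 42, 61, 85.
Combined cut positions: 6, 19, 42, 61, 75, 85.
Circular molecule, 6 cuts → 6 fragments:
  7–19 → 13 bp
  20–42 → 23 bp
  43–61 → 19 bp
  62–75 → 14 bp
  76–85 → 10 bp
  86–94 then 1–6 → 9 + 6 = 15 bp
Sorted largest to smallest: 23, 19, 15, 14, 13, 10 bp.

23, 19, 15, 14, 13, 10 bp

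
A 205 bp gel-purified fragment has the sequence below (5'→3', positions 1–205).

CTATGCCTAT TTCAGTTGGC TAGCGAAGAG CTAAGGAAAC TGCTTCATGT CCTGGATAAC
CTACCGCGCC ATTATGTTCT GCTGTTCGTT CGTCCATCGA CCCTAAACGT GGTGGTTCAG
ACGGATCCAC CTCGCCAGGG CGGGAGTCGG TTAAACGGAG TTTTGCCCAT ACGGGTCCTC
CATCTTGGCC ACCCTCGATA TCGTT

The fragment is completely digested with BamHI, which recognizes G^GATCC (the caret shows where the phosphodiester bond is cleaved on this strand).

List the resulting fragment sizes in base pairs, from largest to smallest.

123, 82 bp

The BamHI site (GGATCC) starts at position 123.
BamHI cuts after the first base of each site, so after position 123.
Linear molecule, 1 cut → 2 fragments:
  1–123 → 123 bp
  124–205 → 82 bp
Sorted largest to smallest: 123, 82 bp.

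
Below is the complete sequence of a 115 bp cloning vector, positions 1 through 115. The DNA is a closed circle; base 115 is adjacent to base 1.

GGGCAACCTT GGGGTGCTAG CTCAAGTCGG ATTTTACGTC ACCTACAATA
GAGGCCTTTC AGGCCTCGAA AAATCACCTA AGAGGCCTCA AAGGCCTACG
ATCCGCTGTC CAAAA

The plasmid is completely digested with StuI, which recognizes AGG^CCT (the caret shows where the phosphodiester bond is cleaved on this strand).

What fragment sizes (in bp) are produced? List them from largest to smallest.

StuI sites (AGGCCT) start at positions 52, 61, 83, 92.
StuI cuts after base 3 of each site, so after positions 54, 63, 85, 94.
Circular molecule, 4 cuts → 4 fragments:
  55–63 → 9 bp
  64–85 → 22 bp
  86–94 → 9 bp
  95–115 then 1–54 → 21 + 54 = 75 bp
Sorted largest to smallest: 75, 22, 9, 9 bp.

75, 22, 9, 9 bp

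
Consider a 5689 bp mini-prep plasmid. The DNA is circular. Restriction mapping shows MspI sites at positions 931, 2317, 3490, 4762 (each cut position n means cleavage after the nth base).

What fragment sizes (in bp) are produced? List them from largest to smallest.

Circular molecule, 4 cuts → 4 fragments:
  2317 − 931 = 1386 bp
  3490 − 2317 = 1173 bp
  4762 − 3490 = 1272 bp
  wrap: 5689 − 4762 + 931 = 1858 bp
Sorted largest to smallest: 1858, 1386, 1272, 1173 bp.

1858, 1386, 1272, 1173 bp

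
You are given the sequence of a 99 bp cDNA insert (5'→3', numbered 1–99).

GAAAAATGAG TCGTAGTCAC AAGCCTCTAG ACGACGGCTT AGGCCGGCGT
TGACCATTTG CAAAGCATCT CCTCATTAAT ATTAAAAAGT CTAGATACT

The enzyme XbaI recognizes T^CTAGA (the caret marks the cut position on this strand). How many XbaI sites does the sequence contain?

2

TCTAGA occurs starting at positions 26, 90.
XbaI cuts at 2 sites.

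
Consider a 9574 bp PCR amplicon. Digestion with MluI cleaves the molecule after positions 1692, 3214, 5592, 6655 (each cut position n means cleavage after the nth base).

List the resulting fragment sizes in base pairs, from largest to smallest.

2919, 2378, 1692, 1522, 1063 bp

Linear molecule, 4 cuts → 5 fragments:
  1692 − 0 = 1692 bp
  3214 − 1692 = 1522 bp
  5592 − 3214 = 2378 bp
  6655 − 5592 = 1063 bp
  9574 − 6655 = 2919 bp
Sorted largest to smallest: 2919, 2378, 1692, 1522, 1063 bp.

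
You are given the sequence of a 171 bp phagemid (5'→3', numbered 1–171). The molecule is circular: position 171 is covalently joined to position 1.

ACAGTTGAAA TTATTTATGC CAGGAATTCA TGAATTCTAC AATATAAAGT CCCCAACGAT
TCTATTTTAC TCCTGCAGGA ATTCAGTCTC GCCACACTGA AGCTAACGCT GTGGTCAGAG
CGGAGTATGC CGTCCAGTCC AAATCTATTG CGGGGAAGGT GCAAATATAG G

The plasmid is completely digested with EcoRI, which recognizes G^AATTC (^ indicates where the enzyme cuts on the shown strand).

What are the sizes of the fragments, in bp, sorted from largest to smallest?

116, 47, 8 bp

EcoRI sites (GAATTC) start at positions 24, 32, 79.
EcoRI cuts after the first base of each site, so after positions 24, 32, 79.
Circular molecule, 3 cuts → 3 fragments:
  25–32 → 8 bp
  33–79 → 47 bp
  80–171 then 1–24 → 92 + 24 = 116 bp
Sorted largest to smallest: 116, 47, 8 bp.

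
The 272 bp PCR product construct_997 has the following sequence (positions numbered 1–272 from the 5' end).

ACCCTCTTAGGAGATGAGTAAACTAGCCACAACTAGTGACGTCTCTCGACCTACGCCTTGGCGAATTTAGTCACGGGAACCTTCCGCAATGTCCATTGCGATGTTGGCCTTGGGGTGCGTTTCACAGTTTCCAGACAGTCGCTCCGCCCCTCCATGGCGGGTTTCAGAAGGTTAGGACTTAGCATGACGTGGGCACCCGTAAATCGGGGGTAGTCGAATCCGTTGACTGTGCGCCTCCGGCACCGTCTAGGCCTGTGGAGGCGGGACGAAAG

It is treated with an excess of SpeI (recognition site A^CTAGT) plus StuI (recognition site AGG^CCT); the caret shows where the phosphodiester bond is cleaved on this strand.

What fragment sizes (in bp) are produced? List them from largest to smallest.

219, 32, 21 bp

The SpeI site (ACTAGT) starts at position 32.
SpeI cuts after the first base of each site, so after position 32.
The StuI site (AGGCCT) starts at position 249.
StuI cuts after base 3 of each site, so after position 251.
Combined cut positions: 32, 251.
Linear molecule, 2 cuts → 3 fragments:
  1–32 → 32 bp
  33–251 → 219 bp
  252–272 → 21 bp
Sorted largest to smallest: 219, 32, 21 bp.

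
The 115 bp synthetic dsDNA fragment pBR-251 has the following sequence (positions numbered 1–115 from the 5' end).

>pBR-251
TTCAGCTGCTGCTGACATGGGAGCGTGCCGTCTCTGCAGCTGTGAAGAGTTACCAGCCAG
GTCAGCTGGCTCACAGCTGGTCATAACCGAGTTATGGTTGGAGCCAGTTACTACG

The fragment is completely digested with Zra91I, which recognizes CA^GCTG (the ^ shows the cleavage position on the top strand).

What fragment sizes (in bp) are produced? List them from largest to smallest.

40, 34, 26, 11, 4 bp

Zra91I sites (CAGCTG) start at positions 3, 37, 63, 74.
Zra91I cuts after base 2 of each site, so after positions 4, 38, 64, 75.
Linear molecule, 4 cuts → 5 fragments:
  1–4 → 4 bp
  5–38 → 34 bp
  39–64 → 26 bp
  65–75 → 11 bp
  76–115 → 40 bp
Sorted largest to smallest: 40, 34, 26, 11, 4 bp.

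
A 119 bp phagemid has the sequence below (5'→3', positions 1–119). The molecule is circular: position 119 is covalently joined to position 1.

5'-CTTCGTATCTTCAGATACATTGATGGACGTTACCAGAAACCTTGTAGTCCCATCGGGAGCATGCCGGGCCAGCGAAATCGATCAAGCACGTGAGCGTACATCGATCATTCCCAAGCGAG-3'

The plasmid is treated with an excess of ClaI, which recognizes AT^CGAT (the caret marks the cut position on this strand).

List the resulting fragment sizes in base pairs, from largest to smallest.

ClaI sites (ATCGAT) start at positions 77, 100.
ClaI cuts after base 2 of each site, so after positions 78, 101.
Circular molecule, 2 cuts → 2 fragments:
  79–101 → 23 bp
  102–119 then 1–78 → 18 + 78 = 96 bp
Sorted largest to smallest: 96, 23 bp.

96, 23 bp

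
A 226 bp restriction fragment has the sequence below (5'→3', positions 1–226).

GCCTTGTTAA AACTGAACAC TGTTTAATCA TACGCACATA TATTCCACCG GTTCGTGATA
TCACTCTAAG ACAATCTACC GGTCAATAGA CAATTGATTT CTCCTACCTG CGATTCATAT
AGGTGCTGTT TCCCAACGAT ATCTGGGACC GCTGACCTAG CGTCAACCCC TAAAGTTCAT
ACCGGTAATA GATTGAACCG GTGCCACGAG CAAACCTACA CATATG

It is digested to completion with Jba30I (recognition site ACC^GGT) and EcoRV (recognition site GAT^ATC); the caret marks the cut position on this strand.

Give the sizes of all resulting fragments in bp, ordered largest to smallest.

Jba30I sites (ACCGGT) start at positions 47, 78, 181, 197.
Jba30I cuts after base 3 of each site, so after positions 49, 80, 183, 199.
EcoRV sites (GATATC) start at positions 57, 138.
EcoRV cuts after base 3 of each site, so after positions 59, 140.
Combined cut positions: 49, 59, 80, 140, 183, 199.
Linear molecule, 6 cuts → 7 fragments:
  1–49 → 49 bp
  50–59 → 10 bp
  60–80 → 21 bp
  81–140 → 60 bp
  141–183 → 43 bp
  184–199 → 16 bp
  200–226 → 27 bp
Sorted largest to smallest: 60, 49, 43, 27, 21, 16, 10 bp.

60, 49, 43, 27, 21, 16, 10 bp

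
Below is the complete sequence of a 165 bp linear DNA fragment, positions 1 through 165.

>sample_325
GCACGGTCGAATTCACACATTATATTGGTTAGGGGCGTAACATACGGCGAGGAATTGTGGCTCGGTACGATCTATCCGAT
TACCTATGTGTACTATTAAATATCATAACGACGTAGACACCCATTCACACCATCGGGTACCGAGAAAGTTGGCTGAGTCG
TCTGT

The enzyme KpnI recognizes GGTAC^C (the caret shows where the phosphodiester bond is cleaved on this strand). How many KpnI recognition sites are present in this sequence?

1

GGTACC occurs starting at position 136.
KpnI cuts at 1 site.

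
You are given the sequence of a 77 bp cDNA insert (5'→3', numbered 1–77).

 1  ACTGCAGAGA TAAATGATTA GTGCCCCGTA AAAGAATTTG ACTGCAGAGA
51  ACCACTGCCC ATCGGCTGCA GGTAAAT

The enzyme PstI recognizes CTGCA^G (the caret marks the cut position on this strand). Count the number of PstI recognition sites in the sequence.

CTGCAG occurs starting at positions 2, 42, 66.
PstI cuts at 3 sites.

3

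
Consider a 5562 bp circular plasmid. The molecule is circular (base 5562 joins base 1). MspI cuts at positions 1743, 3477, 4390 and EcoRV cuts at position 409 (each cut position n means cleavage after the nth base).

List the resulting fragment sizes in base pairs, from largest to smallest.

Combined cut positions (sorted): 409, 1743, 3477, 4390.
Circular molecule, 4 cuts → 4 fragments:
  1743 − 409 = 1334 bp
  3477 − 1743 = 1734 bp
  4390 − 3477 = 913 bp
  wrap: 5562 − 4390 + 409 = 1581 bp
Sorted largest to smallest: 1734, 1581, 1334, 913 bp.

1734, 1581, 1334, 913 bp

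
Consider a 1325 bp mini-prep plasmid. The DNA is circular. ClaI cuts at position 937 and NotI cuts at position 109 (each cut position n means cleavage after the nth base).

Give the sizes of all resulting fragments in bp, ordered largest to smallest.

Combined cut positions (sorted): 109, 937.
Circular molecule, 2 cuts → 2 fragments:
  937 − 109 = 828 bp
  wrap: 1325 − 937 + 109 = 497 bp
Sorted largest to smallest: 828, 497 bp.

828, 497 bp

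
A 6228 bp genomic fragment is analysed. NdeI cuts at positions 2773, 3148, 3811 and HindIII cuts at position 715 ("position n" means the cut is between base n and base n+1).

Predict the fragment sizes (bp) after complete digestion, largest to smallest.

Combined cut positions (sorted): 715, 2773, 3148, 3811.
Linear molecule, 4 cuts → 5 fragments:
  715 − 0 = 715 bp
  2773 − 715 = 2058 bp
  3148 − 2773 = 375 bp
  3811 − 3148 = 663 bp
  6228 − 3811 = 2417 bp
Sorted largest to smallest: 2417, 2058, 715, 663, 375 bp.

2417, 2058, 715, 663, 375 bp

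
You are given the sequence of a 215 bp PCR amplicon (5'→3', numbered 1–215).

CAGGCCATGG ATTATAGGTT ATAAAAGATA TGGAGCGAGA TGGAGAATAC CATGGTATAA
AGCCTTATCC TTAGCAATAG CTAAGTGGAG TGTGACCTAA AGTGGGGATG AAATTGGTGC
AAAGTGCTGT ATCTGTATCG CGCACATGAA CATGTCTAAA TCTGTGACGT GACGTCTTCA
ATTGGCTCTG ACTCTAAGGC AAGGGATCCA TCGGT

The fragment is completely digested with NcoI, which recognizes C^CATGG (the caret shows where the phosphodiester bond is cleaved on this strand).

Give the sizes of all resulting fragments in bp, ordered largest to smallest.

NcoI sites (CCATGG) start at positions 5, 50.
NcoI cuts after the first base of each site, so after positions 5, 50.
Linear molecule, 2 cuts → 3 fragments:
  1–5 → 5 bp
  6–50 → 45 bp
  51–215 → 165 bp
Sorted largest to smallest: 165, 45, 5 bp.

165, 45, 5 bp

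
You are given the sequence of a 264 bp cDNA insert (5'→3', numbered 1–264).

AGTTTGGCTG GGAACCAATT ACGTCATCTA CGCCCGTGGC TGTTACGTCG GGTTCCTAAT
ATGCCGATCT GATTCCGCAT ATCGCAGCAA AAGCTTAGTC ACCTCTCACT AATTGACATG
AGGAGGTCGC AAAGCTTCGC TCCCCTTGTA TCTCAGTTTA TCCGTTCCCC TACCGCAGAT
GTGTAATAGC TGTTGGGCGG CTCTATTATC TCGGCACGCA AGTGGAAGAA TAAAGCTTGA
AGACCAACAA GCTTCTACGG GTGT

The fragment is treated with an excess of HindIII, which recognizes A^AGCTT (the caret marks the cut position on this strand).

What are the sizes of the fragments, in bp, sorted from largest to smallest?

101, 91, 41, 16, 15 bp

HindIII sites (AAGCTT) start at positions 91, 132, 233, 249.
HindIII cuts after the first base of each site, so after positions 91, 132, 233, 249.
Linear molecule, 4 cuts → 5 fragments:
  1–91 → 91 bp
  92–132 → 41 bp
  133–233 → 101 bp
  234–249 → 16 bp
  250–264 → 15 bp
Sorted largest to smallest: 101, 91, 41, 16, 15 bp.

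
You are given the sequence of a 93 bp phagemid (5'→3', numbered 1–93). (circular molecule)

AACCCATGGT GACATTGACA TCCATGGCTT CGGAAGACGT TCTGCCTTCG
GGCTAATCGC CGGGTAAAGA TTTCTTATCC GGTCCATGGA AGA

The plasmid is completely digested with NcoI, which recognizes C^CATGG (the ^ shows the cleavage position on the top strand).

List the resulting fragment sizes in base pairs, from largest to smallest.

62, 18, 13 bp

NcoI sites (CCATGG) start at positions 4, 22, 84.
NcoI cuts after the first base of each site, so after positions 4, 22, 84.
Circular molecule, 3 cuts → 3 fragments:
  5–22 → 18 bp
  23–84 → 62 bp
  85–93 then 1–4 → 9 + 4 = 13 bp
Sorted largest to smallest: 62, 18, 13 bp.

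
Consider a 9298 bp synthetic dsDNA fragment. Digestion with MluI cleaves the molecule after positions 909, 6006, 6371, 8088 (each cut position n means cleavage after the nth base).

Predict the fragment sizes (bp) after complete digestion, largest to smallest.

Linear molecule, 4 cuts → 5 fragments:
  909 − 0 = 909 bp
  6006 − 909 = 5097 bp
  6371 − 6006 = 365 bp
  8088 − 6371 = 1717 bp
  9298 − 8088 = 1210 bp
Sorted largest to smallest: 5097, 1717, 1210, 909, 365 bp.

5097, 1717, 1210, 909, 365 bp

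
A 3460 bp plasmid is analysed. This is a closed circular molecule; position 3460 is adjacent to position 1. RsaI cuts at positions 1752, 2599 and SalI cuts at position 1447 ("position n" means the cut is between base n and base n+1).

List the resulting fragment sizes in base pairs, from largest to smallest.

Combined cut positions (sorted): 1447, 1752, 2599.
Circular molecule, 3 cuts → 3 fragments:
  1752 − 1447 = 305 bp
  2599 − 1752 = 847 bp
  wrap: 3460 − 2599 + 1447 = 2308 bp
Sorted largest to smallest: 2308, 847, 305 bp.

2308, 847, 305 bp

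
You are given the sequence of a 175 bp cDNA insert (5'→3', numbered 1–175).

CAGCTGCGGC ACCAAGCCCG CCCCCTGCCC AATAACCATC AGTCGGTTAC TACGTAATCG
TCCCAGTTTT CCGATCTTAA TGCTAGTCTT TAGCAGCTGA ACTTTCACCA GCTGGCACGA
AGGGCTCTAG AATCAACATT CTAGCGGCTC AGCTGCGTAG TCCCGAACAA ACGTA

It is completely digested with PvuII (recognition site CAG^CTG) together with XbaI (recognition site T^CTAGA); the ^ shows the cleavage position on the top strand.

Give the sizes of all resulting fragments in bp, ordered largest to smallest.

93, 26, 23, 15, 15, 3 bp

PvuII sites (CAGCTG) start at positions 1, 94, 109, 150.
PvuII cuts after base 3 of each site, so after positions 3, 96, 111, 152.
The XbaI site (TCTAGA) starts at position 126.
XbaI cuts after the first base of each site, so after position 126.
Combined cut positions: 3, 96, 111, 126, 152.
Linear molecule, 5 cuts → 6 fragments:
  1–3 → 3 bp
  4–96 → 93 bp
  97–111 → 15 bp
  112–126 → 15 bp
  127–152 → 26 bp
  153–175 → 23 bp
Sorted largest to smallest: 93, 26, 23, 15, 15, 3 bp.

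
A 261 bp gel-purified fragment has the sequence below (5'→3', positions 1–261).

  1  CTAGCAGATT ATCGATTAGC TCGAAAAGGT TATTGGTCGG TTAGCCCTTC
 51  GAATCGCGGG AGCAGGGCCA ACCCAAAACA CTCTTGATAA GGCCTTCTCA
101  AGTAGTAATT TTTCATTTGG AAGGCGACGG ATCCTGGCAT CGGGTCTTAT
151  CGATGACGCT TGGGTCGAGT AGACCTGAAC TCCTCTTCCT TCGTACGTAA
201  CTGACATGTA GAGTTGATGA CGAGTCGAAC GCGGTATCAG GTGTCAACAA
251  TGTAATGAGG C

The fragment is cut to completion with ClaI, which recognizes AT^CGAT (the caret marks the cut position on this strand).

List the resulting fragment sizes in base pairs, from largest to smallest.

ClaI sites (ATCGAT) start at positions 11, 149.
ClaI cuts after base 2 of each site, so after positions 12, 150.
Linear molecule, 2 cuts → 3 fragments:
  1–12 → 12 bp
  13–150 → 138 bp
  151–261 → 111 bp
Sorted largest to smallest: 138, 111, 12 bp.

138, 111, 12 bp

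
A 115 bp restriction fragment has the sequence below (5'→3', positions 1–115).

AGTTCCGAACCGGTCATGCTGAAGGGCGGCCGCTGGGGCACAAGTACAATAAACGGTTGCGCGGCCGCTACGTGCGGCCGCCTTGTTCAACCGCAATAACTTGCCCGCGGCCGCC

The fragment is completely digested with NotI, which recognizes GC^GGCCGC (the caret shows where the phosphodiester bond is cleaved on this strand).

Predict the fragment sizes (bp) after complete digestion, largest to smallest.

35, 33, 27, 13, 7 bp

NotI sites (GCGGCCGC) start at positions 26, 61, 74, 107.
NotI cuts after base 2 of each site, so after positions 27, 62, 75, 108.
Linear molecule, 4 cuts → 5 fragments:
  1–27 → 27 bp
  28–62 → 35 bp
  63–75 → 13 bp
  76–108 → 33 bp
  109–115 → 7 bp
Sorted largest to smallest: 35, 33, 27, 13, 7 bp.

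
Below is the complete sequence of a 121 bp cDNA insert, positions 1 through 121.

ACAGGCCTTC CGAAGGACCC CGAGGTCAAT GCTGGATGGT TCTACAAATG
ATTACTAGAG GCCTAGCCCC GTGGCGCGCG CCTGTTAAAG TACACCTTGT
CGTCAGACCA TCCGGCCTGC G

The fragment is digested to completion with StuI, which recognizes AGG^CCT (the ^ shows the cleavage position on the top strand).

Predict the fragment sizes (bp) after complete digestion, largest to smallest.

60, 56, 5 bp

StuI sites (AGGCCT) start at positions 3, 59.
StuI cuts after base 3 of each site, so after positions 5, 61.
Linear molecule, 2 cuts → 3 fragments:
  1–5 → 5 bp
  6–61 → 56 bp
  62–121 → 60 bp
Sorted largest to smallest: 60, 56, 5 bp.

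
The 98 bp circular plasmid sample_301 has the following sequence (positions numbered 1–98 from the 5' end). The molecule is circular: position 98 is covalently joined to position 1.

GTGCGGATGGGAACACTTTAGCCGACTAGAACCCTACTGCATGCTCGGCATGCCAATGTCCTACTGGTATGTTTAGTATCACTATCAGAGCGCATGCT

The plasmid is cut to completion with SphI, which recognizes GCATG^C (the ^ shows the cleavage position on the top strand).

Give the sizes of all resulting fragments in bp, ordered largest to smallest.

SphI sites (GCATGC) start at positions 39, 48, 92.
SphI cuts after base 5 of each site (before the last base), so after positions 43, 52, 96.
Circular molecule, 3 cuts → 3 fragments:
  44–52 → 9 bp
  53–96 → 44 bp
  97–98 then 1–43 → 2 + 43 = 45 bp
Sorted largest to smallest: 45, 44, 9 bp.

45, 44, 9 bp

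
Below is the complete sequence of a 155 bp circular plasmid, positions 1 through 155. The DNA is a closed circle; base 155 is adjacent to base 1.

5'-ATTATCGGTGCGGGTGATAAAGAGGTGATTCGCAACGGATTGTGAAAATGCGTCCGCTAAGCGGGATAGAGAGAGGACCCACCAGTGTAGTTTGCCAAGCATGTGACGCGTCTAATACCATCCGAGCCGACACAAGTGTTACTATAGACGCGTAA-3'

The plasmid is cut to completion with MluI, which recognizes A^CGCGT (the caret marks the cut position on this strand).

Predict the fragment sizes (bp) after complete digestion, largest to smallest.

MluI sites (ACGCGT) start at positions 106, 148.
MluI cuts after the first base of each site, so after positions 106, 148.
Circular molecule, 2 cuts → 2 fragments:
  107–148 → 42 bp
  149–155 then 1–106 → 7 + 106 = 113 bp
Sorted largest to smallest: 113, 42 bp.

113, 42 bp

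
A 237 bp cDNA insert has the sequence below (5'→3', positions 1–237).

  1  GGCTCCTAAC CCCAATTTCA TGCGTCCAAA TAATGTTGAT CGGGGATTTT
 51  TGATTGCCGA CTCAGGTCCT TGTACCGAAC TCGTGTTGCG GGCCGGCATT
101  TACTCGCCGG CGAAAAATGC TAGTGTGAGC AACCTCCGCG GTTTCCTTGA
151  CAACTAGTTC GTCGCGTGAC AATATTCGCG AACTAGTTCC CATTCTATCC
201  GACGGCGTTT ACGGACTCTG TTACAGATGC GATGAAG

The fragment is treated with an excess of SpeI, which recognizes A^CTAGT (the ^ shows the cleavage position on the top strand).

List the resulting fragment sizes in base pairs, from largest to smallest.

SpeI sites (ACTAGT) start at positions 153, 182.
SpeI cuts after the first base of each site, so after positions 153, 182.
Linear molecule, 2 cuts → 3 fragments:
  1–153 → 153 bp
  154–182 → 29 bp
  183–237 → 55 bp
Sorted largest to smallest: 153, 55, 29 bp.

153, 55, 29 bp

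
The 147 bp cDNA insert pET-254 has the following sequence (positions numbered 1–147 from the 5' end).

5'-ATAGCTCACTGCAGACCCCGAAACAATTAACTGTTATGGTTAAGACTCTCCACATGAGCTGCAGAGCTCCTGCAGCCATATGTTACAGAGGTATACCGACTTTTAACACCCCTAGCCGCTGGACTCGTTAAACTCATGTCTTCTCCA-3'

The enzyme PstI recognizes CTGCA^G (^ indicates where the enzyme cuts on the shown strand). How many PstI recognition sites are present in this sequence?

3

CTGCAG occurs starting at positions 9, 59, 70.
PstI cuts at 3 sites.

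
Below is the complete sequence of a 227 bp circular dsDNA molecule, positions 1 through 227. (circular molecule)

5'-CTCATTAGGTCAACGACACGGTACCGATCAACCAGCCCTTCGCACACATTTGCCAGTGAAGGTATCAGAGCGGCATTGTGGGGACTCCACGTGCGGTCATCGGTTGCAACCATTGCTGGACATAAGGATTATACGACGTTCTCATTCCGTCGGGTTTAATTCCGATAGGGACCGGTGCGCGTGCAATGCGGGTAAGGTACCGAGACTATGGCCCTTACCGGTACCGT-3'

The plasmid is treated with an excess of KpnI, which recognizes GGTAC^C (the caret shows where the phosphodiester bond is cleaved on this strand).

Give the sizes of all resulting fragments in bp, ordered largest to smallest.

176, 27, 24 bp

KpnI sites (GGTACC) start at positions 20, 196, 220.
KpnI cuts after base 5 of each site (before the last base), so after positions 24, 200, 224.
Circular molecule, 3 cuts → 3 fragments:
  25–200 → 176 bp
  201–224 → 24 bp
  225–227 then 1–24 → 3 + 24 = 27 bp
Sorted largest to smallest: 176, 27, 24 bp.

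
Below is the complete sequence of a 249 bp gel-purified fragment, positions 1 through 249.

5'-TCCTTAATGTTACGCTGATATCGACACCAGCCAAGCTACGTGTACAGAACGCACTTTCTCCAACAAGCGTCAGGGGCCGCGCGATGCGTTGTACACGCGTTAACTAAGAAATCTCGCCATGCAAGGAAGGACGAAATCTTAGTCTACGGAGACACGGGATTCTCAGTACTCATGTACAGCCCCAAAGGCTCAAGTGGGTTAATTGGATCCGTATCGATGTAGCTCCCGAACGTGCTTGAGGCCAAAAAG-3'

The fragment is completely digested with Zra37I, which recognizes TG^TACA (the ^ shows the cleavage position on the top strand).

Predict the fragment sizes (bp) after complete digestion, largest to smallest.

83, 75, 49, 42 bp

Zra37I sites (TGTACA) start at positions 41, 90, 173.
Zra37I cuts after base 2 of each site, so after positions 42, 91, 174.
Linear molecule, 3 cuts → 4 fragments:
  1–42 → 42 bp
  43–91 → 49 bp
  92–174 → 83 bp
  175–249 → 75 bp
Sorted largest to smallest: 83, 75, 49, 42 bp.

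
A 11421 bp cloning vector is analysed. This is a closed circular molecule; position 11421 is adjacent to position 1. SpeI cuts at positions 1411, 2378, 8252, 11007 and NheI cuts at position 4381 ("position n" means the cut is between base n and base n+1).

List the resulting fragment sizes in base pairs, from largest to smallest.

Combined cut positions (sorted): 1411, 2378, 4381, 8252, 11007.
Circular molecule, 5 cuts → 5 fragments:
  2378 − 1411 = 967 bp
  4381 − 2378 = 2003 bp
  8252 − 4381 = 3871 bp
  11007 − 8252 = 2755 bp
  wrap: 11421 − 11007 + 1411 = 1825 bp
Sorted largest to smallest: 3871, 2755, 2003, 1825, 967 bp.

3871, 2755, 2003, 1825, 967 bp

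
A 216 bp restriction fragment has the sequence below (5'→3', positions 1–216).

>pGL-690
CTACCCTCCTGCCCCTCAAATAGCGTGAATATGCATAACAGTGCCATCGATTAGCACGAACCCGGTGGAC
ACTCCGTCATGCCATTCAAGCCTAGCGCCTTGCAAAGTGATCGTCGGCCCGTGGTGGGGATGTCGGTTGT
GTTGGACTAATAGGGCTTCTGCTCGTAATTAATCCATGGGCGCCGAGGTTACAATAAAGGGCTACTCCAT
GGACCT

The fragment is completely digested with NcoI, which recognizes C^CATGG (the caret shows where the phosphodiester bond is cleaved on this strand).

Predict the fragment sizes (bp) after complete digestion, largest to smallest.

NcoI sites (CCATGG) start at positions 174, 207.
NcoI cuts after the first base of each site, so after positions 174, 207.
Linear molecule, 2 cuts → 3 fragments:
  1–174 → 174 bp
  175–207 → 33 bp
  208–216 → 9 bp
Sorted largest to smallest: 174, 33, 9 bp.

174, 33, 9 bp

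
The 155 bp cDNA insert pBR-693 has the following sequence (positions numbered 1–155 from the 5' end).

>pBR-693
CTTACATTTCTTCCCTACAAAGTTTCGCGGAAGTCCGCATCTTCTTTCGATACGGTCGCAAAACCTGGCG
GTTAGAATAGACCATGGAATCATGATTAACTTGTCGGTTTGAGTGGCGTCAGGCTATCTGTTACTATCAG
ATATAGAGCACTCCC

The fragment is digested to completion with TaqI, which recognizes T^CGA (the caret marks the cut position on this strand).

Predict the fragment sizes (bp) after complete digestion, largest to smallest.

The TaqI site (TCGA) starts at position 47.
TaqI cuts after the first base of each site, so after position 47.
Linear molecule, 1 cut → 2 fragments:
  1–47 → 47 bp
  48–155 → 108 bp
Sorted largest to smallest: 108, 47 bp.

108, 47 bp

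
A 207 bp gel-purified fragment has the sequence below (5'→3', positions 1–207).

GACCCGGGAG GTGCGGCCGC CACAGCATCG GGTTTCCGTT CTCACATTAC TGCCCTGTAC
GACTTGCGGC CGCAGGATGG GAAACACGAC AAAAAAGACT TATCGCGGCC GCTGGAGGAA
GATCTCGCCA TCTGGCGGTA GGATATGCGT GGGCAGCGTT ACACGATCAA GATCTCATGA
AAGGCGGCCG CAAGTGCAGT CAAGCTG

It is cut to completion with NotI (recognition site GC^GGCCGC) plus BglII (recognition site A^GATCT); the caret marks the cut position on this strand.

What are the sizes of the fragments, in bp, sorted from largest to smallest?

53, 50, 39, 22, 15, 14, 14 bp

NotI sites (GCGGCCGC) start at positions 13, 66, 105, 184.
NotI cuts after base 2 of each site, so after positions 14, 67, 106, 185.
BglII sites (AGATCT) start at positions 120, 170.
BglII cuts after the first base of each site, so after positions 120, 170.
Combined cut positions: 14, 67, 106, 120, 170, 185.
Linear molecule, 6 cuts → 7 fragments:
  1–14 → 14 bp
  15–67 → 53 bp
  68–106 → 39 bp
  107–120 → 14 bp
  121–170 → 50 bp
  171–185 → 15 bp
  186–207 → 22 bp
Sorted largest to smallest: 53, 50, 39, 22, 15, 14, 14 bp.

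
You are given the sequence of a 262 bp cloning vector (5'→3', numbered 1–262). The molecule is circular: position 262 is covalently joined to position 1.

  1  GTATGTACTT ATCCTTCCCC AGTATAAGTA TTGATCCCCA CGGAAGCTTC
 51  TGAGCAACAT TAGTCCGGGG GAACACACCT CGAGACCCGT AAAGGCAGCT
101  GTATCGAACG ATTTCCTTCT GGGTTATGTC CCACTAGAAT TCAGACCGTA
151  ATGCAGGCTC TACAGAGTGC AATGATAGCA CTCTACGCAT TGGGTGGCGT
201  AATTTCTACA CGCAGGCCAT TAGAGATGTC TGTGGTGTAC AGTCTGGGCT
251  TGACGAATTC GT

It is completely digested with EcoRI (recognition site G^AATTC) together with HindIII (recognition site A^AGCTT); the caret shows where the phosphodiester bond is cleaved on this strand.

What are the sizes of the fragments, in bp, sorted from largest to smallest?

EcoRI sites (GAATTC) start at positions 137, 255.
EcoRI cuts after the first base of each site, so after positions 137, 255.
The HindIII site (AAGCTT) starts at position 44.
HindIII cuts after the first base of each site, so after position 44.
Combined cut positions: 44, 137, 255.
Circular molecule, 3 cuts → 3 fragments:
  45–137 → 93 bp
  138–255 → 118 bp
  256–262 then 1–44 → 7 + 44 = 51 bp
Sorted largest to smallest: 118, 93, 51 bp.

118, 93, 51 bp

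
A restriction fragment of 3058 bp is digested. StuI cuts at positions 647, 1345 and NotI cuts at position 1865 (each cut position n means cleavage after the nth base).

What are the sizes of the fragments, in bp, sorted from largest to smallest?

Combined cut positions (sorted): 647, 1345, 1865.
Linear molecule, 3 cuts → 4 fragments:
  647 − 0 = 647 bp
  1345 − 647 = 698 bp
  1865 − 1345 = 520 bp
  3058 − 1865 = 1193 bp
Sorted largest to smallest: 1193, 698, 647, 520 bp.

1193, 698, 647, 520 bp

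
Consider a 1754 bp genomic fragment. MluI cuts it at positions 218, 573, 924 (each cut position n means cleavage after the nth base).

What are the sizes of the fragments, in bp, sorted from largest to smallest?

830, 355, 351, 218 bp

Linear molecule, 3 cuts → 4 fragments:
  218 − 0 = 218 bp
  573 − 218 = 355 bp
  924 − 573 = 351 bp
  1754 − 924 = 830 bp
Sorted largest to smallest: 830, 355, 351, 218 bp.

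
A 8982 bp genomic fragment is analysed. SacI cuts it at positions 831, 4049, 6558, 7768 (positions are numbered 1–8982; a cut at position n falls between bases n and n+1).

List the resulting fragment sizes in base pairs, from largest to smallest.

3218, 2509, 1214, 1210, 831 bp

Linear molecule, 4 cuts → 5 fragments:
  831 − 0 = 831 bp
  4049 − 831 = 3218 bp
  6558 − 4049 = 2509 bp
  7768 − 6558 = 1210 bp
  8982 − 7768 = 1214 bp
Sorted largest to smallest: 3218, 2509, 1214, 1210, 831 bp.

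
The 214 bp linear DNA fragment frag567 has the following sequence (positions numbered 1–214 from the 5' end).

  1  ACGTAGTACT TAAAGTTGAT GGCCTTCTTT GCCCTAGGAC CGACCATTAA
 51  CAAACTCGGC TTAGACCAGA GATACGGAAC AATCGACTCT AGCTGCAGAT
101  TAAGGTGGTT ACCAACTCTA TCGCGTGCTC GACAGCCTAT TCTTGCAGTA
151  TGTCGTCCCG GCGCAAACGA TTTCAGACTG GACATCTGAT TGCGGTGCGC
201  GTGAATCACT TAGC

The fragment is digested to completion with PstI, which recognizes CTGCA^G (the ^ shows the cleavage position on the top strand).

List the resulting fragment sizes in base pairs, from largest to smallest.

The PstI site (CTGCAG) starts at position 93.
PstI cuts after base 5 of each site (before the last base), so after position 97.
Linear molecule, 1 cut → 2 fragments:
  1–97 → 97 bp
  98–214 → 117 bp
Sorted largest to smallest: 117, 97 bp.

117, 97 bp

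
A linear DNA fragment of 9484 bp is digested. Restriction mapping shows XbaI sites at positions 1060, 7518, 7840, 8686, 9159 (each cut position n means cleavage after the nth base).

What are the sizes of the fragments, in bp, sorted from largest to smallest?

Linear molecule, 5 cuts → 6 fragments:
  1060 − 0 = 1060 bp
  7518 − 1060 = 6458 bp
  7840 − 7518 = 322 bp
  8686 − 7840 = 846 bp
  9159 − 8686 = 473 bp
  9484 − 9159 = 325 bp
Sorted largest to smallest: 6458, 1060, 846, 473, 325, 322 bp.

6458, 1060, 846, 473, 325, 322 bp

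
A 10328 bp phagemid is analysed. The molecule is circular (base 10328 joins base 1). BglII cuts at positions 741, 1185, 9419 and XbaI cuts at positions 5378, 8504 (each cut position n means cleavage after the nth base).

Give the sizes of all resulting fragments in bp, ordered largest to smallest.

Combined cut positions (sorted): 741, 1185, 5378, 8504, 9419.
Circular molecule, 5 cuts → 5 fragments:
  1185 − 741 = 444 bp
  5378 − 1185 = 4193 bp
  8504 − 5378 = 3126 bp
  9419 − 8504 = 915 bp
  wrap: 10328 − 9419 + 741 = 1650 bp
Sorted largest to smallest: 4193, 3126, 1650, 915, 444 bp.

4193, 3126, 1650, 915, 444 bp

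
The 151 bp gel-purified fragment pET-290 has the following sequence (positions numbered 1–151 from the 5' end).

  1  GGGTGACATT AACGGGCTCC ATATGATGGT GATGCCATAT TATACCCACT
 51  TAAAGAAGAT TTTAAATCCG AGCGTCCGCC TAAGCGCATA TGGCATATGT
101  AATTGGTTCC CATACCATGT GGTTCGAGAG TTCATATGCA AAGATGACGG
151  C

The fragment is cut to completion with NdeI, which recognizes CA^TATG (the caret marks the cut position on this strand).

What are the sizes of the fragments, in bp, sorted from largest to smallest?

NdeI sites (CATATG) start at positions 20, 87, 94, 133.
NdeI cuts after base 2 of each site, so after positions 21, 88, 95, 134.
Linear molecule, 4 cuts → 5 fragments:
  1–21 → 21 bp
  22–88 → 67 bp
  89–95 → 7 bp
  96–134 → 39 bp
  135–151 → 17 bp
Sorted largest to smallest: 67, 39, 21, 17, 7 bp.

67, 39, 21, 17, 7 bp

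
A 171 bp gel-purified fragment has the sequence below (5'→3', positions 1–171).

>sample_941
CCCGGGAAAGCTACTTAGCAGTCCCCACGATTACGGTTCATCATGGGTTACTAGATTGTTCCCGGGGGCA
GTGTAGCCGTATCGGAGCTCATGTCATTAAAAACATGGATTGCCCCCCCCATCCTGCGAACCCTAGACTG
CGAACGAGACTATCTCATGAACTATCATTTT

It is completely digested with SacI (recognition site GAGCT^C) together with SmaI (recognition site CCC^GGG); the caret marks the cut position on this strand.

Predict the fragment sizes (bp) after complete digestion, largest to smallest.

The SacI site (GAGCTC) starts at position 85.
SacI cuts after base 5 of each site (before the last base), so after position 89.
SmaI sites (CCCGGG) start at positions 1, 61.
SmaI cuts after base 3 of each site, so after positions 3, 63.
Combined cut positions: 3, 63, 89.
Linear molecule, 3 cuts → 4 fragments:
  1–3 → 3 bp
  4–63 → 60 bp
  64–89 → 26 bp
  90–171 → 82 bp
Sorted largest to smallest: 82, 60, 26, 3 bp.

82, 60, 26, 3 bp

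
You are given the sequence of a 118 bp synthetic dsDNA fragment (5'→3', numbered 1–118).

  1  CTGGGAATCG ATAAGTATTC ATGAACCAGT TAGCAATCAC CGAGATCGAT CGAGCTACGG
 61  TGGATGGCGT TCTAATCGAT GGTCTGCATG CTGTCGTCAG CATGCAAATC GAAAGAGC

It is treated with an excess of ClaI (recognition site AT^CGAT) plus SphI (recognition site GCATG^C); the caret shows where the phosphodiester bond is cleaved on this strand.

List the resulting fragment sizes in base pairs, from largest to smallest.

ClaI sites (ATCGAT) start at positions 7, 45, 75.
ClaI cuts after base 2 of each site, so after positions 8, 46, 76.
SphI sites (GCATGC) start at positions 86, 100.
SphI cuts after base 5 of each site (before the last base), so after positions 90, 104.
Combined cut positions: 8, 46, 76, 90, 104.
Linear molecule, 5 cuts → 6 fragments:
  1–8 → 8 bp
  9–46 → 38 bp
  47–76 → 30 bp
  77–90 → 14 bp
  91–104 → 14 bp
  105–118 → 14 bp
Sorted largest to smallest: 38, 30, 14, 14, 14, 8 bp.

38, 30, 14, 14, 14, 8 bp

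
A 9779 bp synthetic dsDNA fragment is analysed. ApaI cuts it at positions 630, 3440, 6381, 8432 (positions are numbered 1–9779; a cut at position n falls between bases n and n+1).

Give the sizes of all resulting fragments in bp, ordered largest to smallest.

Linear molecule, 4 cuts → 5 fragments:
  630 − 0 = 630 bp
  3440 − 630 = 2810 bp
  6381 − 3440 = 2941 bp
  8432 − 6381 = 2051 bp
  9779 − 8432 = 1347 bp
Sorted largest to smallest: 2941, 2810, 2051, 1347, 630 bp.

2941, 2810, 2051, 1347, 630 bp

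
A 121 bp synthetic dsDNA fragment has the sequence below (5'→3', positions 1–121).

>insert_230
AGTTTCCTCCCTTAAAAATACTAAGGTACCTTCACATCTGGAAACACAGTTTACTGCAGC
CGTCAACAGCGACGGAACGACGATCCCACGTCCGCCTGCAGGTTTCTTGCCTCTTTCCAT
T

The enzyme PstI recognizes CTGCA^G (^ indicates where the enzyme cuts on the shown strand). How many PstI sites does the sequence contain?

2

CTGCAG occurs starting at positions 54, 96.
PstI cuts at 2 sites.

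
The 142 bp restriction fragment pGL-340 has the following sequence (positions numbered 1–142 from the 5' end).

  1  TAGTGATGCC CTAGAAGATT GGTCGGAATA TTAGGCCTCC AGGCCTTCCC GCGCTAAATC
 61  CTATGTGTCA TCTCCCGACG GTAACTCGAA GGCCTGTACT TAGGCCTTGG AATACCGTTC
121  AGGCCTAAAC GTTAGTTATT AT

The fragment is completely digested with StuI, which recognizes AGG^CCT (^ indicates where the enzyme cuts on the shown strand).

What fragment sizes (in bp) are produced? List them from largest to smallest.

StuI sites (AGGCCT) start at positions 33, 41, 90, 102, 121.
StuI cuts after base 3 of each site, so after positions 35, 43, 92, 104, 123.
Linear molecule, 5 cuts → 6 fragments:
  1–35 → 35 bp
  36–43 → 8 bp
  44–92 → 49 bp
  93–104 → 12 bp
  105–123 → 19 bp
  124–142 → 19 bp
Sorted largest to smallest: 49, 35, 19, 19, 12, 8 bp.

49, 35, 19, 19, 12, 8 bp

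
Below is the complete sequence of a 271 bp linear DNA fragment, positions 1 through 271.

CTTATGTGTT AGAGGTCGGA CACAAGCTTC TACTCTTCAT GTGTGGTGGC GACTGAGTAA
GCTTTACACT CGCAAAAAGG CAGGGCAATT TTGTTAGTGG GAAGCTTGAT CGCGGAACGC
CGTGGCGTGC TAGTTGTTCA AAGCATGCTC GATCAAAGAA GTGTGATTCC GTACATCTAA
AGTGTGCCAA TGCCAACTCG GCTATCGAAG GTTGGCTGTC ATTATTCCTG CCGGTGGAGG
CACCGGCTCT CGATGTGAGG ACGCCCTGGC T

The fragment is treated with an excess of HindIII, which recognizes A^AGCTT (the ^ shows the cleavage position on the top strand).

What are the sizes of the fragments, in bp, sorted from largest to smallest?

169, 43, 35, 24 bp

HindIII sites (AAGCTT) start at positions 24, 59, 102.
HindIII cuts after the first base of each site, so after positions 24, 59, 102.
Linear molecule, 3 cuts → 4 fragments:
  1–24 → 24 bp
  25–59 → 35 bp
  60–102 → 43 bp
  103–271 → 169 bp
Sorted largest to smallest: 169, 43, 35, 24 bp.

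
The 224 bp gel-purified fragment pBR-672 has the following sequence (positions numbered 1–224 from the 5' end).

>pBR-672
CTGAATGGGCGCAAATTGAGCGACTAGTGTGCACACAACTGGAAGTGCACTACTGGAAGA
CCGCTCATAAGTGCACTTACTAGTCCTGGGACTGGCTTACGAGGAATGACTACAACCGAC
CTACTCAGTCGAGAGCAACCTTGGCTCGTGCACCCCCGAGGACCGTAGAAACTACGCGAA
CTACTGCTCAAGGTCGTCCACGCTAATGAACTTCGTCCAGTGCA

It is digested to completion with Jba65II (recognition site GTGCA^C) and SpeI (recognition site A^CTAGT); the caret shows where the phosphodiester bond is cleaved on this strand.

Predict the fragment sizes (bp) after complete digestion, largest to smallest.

Jba65II sites (GTGCAC) start at positions 29, 45, 71, 148.
Jba65II cuts after base 5 of each site (before the last base), so after positions 33, 49, 75, 152.
SpeI sites (ACTAGT) start at positions 23, 79.
SpeI cuts after the first base of each site, so after positions 23, 79.
Combined cut positions: 23, 33, 49, 75, 79, 152.
Linear molecule, 6 cuts → 7 fragments:
  1–23 → 23 bp
  24–33 → 10 bp
  34–49 → 16 bp
  50–75 → 26 bp
  76–79 → 4 bp
  80–152 → 73 bp
  153–224 → 72 bp
Sorted largest to smallest: 73, 72, 26, 23, 16, 10, 4 bp.

73, 72, 26, 23, 16, 10, 4 bp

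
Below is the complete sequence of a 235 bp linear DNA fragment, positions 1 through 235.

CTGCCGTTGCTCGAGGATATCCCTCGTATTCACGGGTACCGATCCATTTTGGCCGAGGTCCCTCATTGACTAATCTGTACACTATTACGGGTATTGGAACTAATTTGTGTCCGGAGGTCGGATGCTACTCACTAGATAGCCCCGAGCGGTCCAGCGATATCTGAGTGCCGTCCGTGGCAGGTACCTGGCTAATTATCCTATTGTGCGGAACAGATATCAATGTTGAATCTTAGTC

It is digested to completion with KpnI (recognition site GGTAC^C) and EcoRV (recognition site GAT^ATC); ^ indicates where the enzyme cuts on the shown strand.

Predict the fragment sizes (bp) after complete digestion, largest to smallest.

KpnI sites (GGTACC) start at positions 35, 180.
KpnI cuts after base 5 of each site (before the last base), so after positions 39, 184.
EcoRV sites (GATATC) start at positions 16, 156, 213.
EcoRV cuts after base 3 of each site, so after positions 18, 158, 215.
Combined cut positions: 18, 39, 158, 184, 215.
Linear molecule, 5 cuts → 6 fragments:
  1–18 → 18 bp
  19–39 → 21 bp
  40–158 → 119 bp
  159–184 → 26 bp
  185–215 → 31 bp
  216–235 → 20 bp
Sorted largest to smallest: 119, 31, 26, 21, 20, 18 bp.

119, 31, 26, 21, 20, 18 bp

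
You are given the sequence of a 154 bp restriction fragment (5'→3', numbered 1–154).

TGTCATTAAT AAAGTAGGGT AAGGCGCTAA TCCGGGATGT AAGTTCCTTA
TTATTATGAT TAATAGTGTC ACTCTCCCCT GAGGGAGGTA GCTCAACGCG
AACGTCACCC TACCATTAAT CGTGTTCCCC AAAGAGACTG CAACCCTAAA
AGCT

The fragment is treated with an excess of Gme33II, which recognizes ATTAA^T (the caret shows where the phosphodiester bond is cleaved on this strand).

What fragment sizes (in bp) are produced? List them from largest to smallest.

56, 54, 35, 9 bp

Gme33II sites (ATTAAT) start at positions 5, 59, 115.
Gme33II cuts after base 5 of each site (before the last base), so after positions 9, 63, 119.
Linear molecule, 3 cuts → 4 fragments:
  1–9 → 9 bp
  10–63 → 54 bp
  64–119 → 56 bp
  120–154 → 35 bp
Sorted largest to smallest: 56, 54, 35, 9 bp.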